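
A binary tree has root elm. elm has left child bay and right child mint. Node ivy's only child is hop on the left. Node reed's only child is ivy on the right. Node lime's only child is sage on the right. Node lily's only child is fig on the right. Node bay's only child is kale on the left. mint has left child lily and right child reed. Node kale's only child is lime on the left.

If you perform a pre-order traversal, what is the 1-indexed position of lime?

4

Pre-order visits the node, then its left subtree, then its right subtree.
Visit elm.
At elm: go left to bay.
  Visit bay.
  At bay: go left to kale.
    Visit kale.
    At kale: go left to lime.
      Visit lime.
      At lime: no left child.
      At lime: go right to sage.
        sage is a leaf — visit sage.
    At kale: no right child.
  At bay: no right child.
At elm: go right to mint.
  Visit mint.
  At mint: go left to lily.
    Visit lily.
    At lily: no left child.
    At lily: go right to fig.
      fig is a leaf — visit fig.
  At mint: go right to reed.
    Visit reed.
    At reed: no left child.
    At reed: go right to ivy.
      Visit ivy.
      At ivy: go left to hop.
        hop is a leaf — visit hop.
      At ivy: no right child.
Full pre-order sequence: elm, bay, kale, lime, sage, mint, lily, fig, reed, ivy, hop.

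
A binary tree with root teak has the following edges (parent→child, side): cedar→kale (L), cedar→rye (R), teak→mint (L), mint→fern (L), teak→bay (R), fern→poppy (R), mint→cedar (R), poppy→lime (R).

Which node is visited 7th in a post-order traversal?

Post-order visits the left subtree, then the right subtree, then the node.
At teak: go left to mint.
  At mint: go left to fern.
    At fern: no left child.
    At fern: go right to poppy.
      At poppy: no left child.
      At poppy: go right to lime.
        lime is a leaf — visit lime.
      Visit poppy.
    Visit fern.
  At mint: go right to cedar.
    At cedar: go left to kale.
      kale is a leaf — visit kale.
    At cedar: go right to rye.
      rye is a leaf — visit rye.
    Visit cedar.
  Visit mint.
At teak: go right to bay.
  bay is a leaf — visit bay.
Visit teak.
Full post-order sequence: lime, poppy, fern, kale, rye, cedar, mint, bay, teak.

mint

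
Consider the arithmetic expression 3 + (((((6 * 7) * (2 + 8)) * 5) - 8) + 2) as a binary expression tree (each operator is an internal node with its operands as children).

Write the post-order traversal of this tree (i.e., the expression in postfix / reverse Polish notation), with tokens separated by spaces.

Post-order on an expression tree gives postfix notation: for each operator, emit left operand, right operand, then the operator.

3 6 7 * 2 8 + * 5 * 8 - 2 + +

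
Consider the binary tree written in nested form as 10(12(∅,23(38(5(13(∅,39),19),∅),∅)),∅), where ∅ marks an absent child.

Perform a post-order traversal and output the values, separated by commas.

Post-order visits the left subtree, then the right subtree, then the node.
At 10: go left to 12.
  At 12: no left child.
  At 12: go right to 23.
    At 23: go left to 38.
      At 38: go left to 5.
        At 5: go left to 13.
          At 13: no left child.
          At 13: go right to 39.
            39 is a leaf — visit 39.
          Visit 13.
        At 5: go right to 19.
          19 is a leaf — visit 19.
        Visit 5.
      At 38: no right child.
      Visit 38.
    At 23: no right child.
    Visit 23.
  Visit 12.
At 10: no right child.
Visit 10.

39, 13, 19, 5, 38, 23, 12, 10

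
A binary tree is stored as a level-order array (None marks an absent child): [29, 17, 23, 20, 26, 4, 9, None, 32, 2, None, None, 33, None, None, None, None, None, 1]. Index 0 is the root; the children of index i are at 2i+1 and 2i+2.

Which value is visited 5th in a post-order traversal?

26

Post-order visits the left subtree, then the right subtree, then the node.
At 29: go left to 17.
  At 17: go left to 20.
    At 20: no left child.
    At 20: go right to 32.
      At 32: no left child.
      At 32: go right to 1.
        1 is a leaf — visit 1.
      Visit 32.
    Visit 20.
  At 17: go right to 26.
    At 26: go left to 2.
      2 is a leaf — visit 2.
    At 26: no right child.
    Visit 26.
  Visit 17.
At 29: go right to 23.
  At 23: go left to 4.
    At 4: no left child.
    At 4: go right to 33.
      33 is a leaf — visit 33.
    Visit 4.
  At 23: go right to 9.
    9 is a leaf — visit 9.
  Visit 23.
Visit 29.
Full post-order sequence: 1, 32, 20, 2, 26, 17, 33, 4, 9, 23, 29.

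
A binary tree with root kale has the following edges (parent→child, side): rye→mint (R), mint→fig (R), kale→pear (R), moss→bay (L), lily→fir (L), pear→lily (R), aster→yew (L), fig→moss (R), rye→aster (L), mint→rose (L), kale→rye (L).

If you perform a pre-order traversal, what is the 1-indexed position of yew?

Pre-order visits the node, then its left subtree, then its right subtree.
Visit kale.
At kale: go left to rye.
  Visit rye.
  At rye: go left to aster.
    Visit aster.
    At aster: go left to yew.
      yew is a leaf — visit yew.
    At aster: no right child.
  At rye: go right to mint.
    Visit mint.
    At mint: go left to rose.
      rose is a leaf — visit rose.
    At mint: go right to fig.
      Visit fig.
      At fig: no left child.
      At fig: go right to moss.
        Visit moss.
        At moss: go left to bay.
          bay is a leaf — visit bay.
        At moss: no right child.
At kale: go right to pear.
  Visit pear.
  At pear: no left child.
  At pear: go right to lily.
    Visit lily.
    At lily: go left to fir.
      fir is a leaf — visit fir.
    At lily: no right child.
Full pre-order sequence: kale, rye, aster, yew, mint, rose, fig, moss, bay, pear, lily, fir.

4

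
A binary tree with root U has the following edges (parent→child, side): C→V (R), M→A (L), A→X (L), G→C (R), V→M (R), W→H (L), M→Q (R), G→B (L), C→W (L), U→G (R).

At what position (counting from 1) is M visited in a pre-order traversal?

Pre-order visits the node, then its left subtree, then its right subtree.
Visit U.
At U: no left child.
At U: go right to G.
  Visit G.
  At G: go left to B.
    B is a leaf — visit B.
  At G: go right to C.
    Visit C.
    At C: go left to W.
      Visit W.
      At W: go left to H.
        H is a leaf — visit H.
      At W: no right child.
    At C: go right to V.
      Visit V.
      At V: no left child.
      At V: go right to M.
        Visit M.
        At M: go left to A.
          Visit A.
          At A: go left to X.
            X is a leaf — visit X.
          At A: no right child.
        At M: go right to Q.
          Q is a leaf — visit Q.
Full pre-order sequence: U, G, B, C, W, H, V, M, A, X, Q.

8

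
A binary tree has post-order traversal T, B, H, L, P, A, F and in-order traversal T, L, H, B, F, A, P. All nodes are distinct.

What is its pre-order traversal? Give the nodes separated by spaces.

The last element of post-order is the root; it splits in-order into left and right subtrees.
Root F: left subtree has 4 nodes {T, L, H, B}, right has 2 {A, P}.
  Root L: left subtree has 1 node {T}, right has 2 {H, B}.
    Root H: left subtree has 0 nodes { }, right has 1 {B}.
  Root A: left subtree has 0 nodes { }, right has 1 {P}.

F L T H B A P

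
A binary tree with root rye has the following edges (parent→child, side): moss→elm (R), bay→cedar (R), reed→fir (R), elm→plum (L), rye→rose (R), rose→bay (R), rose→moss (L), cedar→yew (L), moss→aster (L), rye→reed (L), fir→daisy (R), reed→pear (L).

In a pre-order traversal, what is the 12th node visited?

Pre-order visits the node, then its left subtree, then its right subtree.
Visit rye.
At rye: go left to reed.
  Visit reed.
  At reed: go left to pear.
    pear is a leaf — visit pear.
  At reed: go right to fir.
    Visit fir.
    At fir: no left child.
    At fir: go right to daisy.
      daisy is a leaf — visit daisy.
At rye: go right to rose.
  Visit rose.
  At rose: go left to moss.
    Visit moss.
    At moss: go left to aster.
      aster is a leaf — visit aster.
    At moss: go right to elm.
      Visit elm.
      At elm: go left to plum.
        plum is a leaf — visit plum.
      At elm: no right child.
  At rose: go right to bay.
    Visit bay.
    At bay: no left child.
    At bay: go right to cedar.
      Visit cedar.
      At cedar: go left to yew.
        yew is a leaf — visit yew.
      At cedar: no right child.
Full pre-order sequence: rye, reed, pear, fir, daisy, rose, moss, aster, elm, plum, bay, cedar, yew.

cedar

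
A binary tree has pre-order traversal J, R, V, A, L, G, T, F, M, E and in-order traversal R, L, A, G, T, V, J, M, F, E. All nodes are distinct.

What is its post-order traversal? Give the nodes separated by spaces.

The first element of pre-order is the root; it splits in-order into left and right subtrees.
Root J: left subtree has 6 nodes {R, L, A, G, T, V}, right has 3 {M, F, E}.
  Root R: left subtree has 0 nodes { }, right has 5 {L, A, G, T, V}.
    Root V: left subtree has 4 nodes {L, A, G, T}, right has 0 { }.
      Root A: left subtree has 1 node {L}, right has 2 {G, T}.
        Root G: left subtree has 0 nodes { }, right has 1 {T}.
  Root F: left subtree has 1 node {M}, right has 1 {E}.

L T G A V R M E F J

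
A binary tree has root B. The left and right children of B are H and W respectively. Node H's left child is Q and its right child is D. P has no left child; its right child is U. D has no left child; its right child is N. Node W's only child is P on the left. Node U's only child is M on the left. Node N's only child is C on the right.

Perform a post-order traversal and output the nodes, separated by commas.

Post-order visits the left subtree, then the right subtree, then the node.
At B: go left to H.
  At H: go left to Q.
    Q is a leaf — visit Q.
  At H: go right to D.
    At D: no left child.
    At D: go right to N.
      At N: no left child.
      At N: go right to C.
        C is a leaf — visit C.
      Visit N.
    Visit D.
  Visit H.
At B: go right to W.
  At W: go left to P.
    At P: no left child.
    At P: go right to U.
      At U: go left to M.
        M is a leaf — visit M.
      At U: no right child.
      Visit U.
    Visit P.
  At W: no right child.
  Visit W.
Visit B.

Q, C, N, D, H, M, U, P, W, B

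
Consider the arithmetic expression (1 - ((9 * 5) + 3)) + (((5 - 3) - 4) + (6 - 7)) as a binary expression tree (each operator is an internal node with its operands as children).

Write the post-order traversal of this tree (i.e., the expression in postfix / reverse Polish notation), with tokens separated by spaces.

1 9 5 * 3 + - 5 3 - 4 - 6 7 - + +

Post-order on an expression tree gives postfix notation: for each operator, emit left operand, right operand, then the operator.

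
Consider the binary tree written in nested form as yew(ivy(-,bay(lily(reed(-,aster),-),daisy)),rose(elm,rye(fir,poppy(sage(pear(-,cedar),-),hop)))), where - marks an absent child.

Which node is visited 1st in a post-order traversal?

Post-order visits the left subtree, then the right subtree, then the node.
At yew: go left to ivy.
  At ivy: no left child.
  At ivy: go right to bay.
    At bay: go left to lily.
      At lily: go left to reed.
        At reed: no left child.
        At reed: go right to aster.
          aster is a leaf — visit aster.
        Visit reed.
      At lily: no right child.
      Visit lily.
    At bay: go right to daisy.
      daisy is a leaf — visit daisy.
    Visit bay.
  Visit ivy.
At yew: go right to rose.
  At rose: go left to elm.
    elm is a leaf — visit elm.
  At rose: go right to rye.
    At rye: go left to fir.
      fir is a leaf — visit fir.
    At rye: go right to poppy.
      At poppy: go left to sage.
        At sage: go left to pear.
          At pear: no left child.
          At pear: go right to cedar.
            cedar is a leaf — visit cedar.
          Visit pear.
        At sage: no right child.
        Visit sage.
      At poppy: go right to hop.
        hop is a leaf — visit hop.
      Visit poppy.
    Visit rye.
  Visit rose.
Visit yew.
Full post-order sequence: aster, reed, lily, daisy, bay, ivy, elm, fir, cedar, pear, sage, hop, poppy, rye, rose, yew.

aster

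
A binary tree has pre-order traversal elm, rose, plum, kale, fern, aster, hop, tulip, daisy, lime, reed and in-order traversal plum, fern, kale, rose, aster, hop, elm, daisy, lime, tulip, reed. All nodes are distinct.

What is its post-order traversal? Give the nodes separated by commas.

fern, kale, plum, hop, aster, rose, lime, daisy, reed, tulip, elm

The first element of pre-order is the root; it splits in-order into left and right subtrees.
Root elm: left subtree has 6 nodes {plum, fern, kale, rose, aster, hop}, right has 4 {daisy, lime, tulip, reed}.
  Root rose: left subtree has 3 nodes {plum, fern, kale}, right has 2 {aster, hop}.
    Root plum: left subtree has 0 nodes { }, right has 2 {fern, kale}.
      Root kale: left subtree has 1 node {fern}, right has 0 { }.
    Root aster: left subtree has 0 nodes { }, right has 1 {hop}.
  Root tulip: left subtree has 2 nodes {daisy, lime}, right has 1 {reed}.
    Root daisy: left subtree has 0 nodes { }, right has 1 {lime}.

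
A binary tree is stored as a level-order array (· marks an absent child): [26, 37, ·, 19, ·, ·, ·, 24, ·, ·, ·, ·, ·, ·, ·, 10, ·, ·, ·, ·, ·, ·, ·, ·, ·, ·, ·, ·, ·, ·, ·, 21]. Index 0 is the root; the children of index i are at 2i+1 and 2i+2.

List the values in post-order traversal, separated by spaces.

21 10 24 19 37 26

Post-order visits the left subtree, then the right subtree, then the node.
At 26: go left to 37.
  At 37: go left to 19.
    At 19: go left to 24.
      At 24: go left to 10.
        At 10: go left to 21.
          21 is a leaf — visit 21.
        At 10: no right child.
        Visit 10.
      At 24: no right child.
      Visit 24.
    At 19: no right child.
    Visit 19.
  At 37: no right child.
  Visit 37.
At 26: no right child.
Visit 26.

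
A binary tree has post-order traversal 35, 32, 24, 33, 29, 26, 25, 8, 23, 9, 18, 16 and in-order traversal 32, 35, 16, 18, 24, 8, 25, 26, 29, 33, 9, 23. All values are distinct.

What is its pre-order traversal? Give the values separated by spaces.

The last element of post-order is the root; it splits in-order into left and right subtrees.
Root 16: left subtree has 2 nodes {32, 35}, right has 9 {18, 24, 8, 25, 26, 29, 33, 9, 23}.
  Root 32: left subtree has 0 nodes { }, right has 1 {35}.
  Root 18: left subtree has 0 nodes { }, right has 8 {24, 8, 25, 26, 29, 33, 9, 23}.
    Root 9: left subtree has 6 nodes {24, 8, 25, 26, 29, 33}, right has 1 {23}.
      Root 8: left subtree has 1 node {24}, right has 4 {25, 26, 29, 33}.
        Root 25: left subtree has 0 nodes { }, right has 3 {26, 29, 33}.
          Root 26: left subtree has 0 nodes { }, right has 2 {29, 33}.
            Root 29: left subtree has 0 nodes { }, right has 1 {33}.

16 32 35 18 9 8 24 25 26 29 33 23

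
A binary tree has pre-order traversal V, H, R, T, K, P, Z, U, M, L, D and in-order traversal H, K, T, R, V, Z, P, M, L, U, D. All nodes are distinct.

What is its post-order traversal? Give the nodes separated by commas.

K, T, R, H, Z, L, M, D, U, P, V

The first element of pre-order is the root; it splits in-order into left and right subtrees.
Root V: left subtree has 4 nodes {H, K, T, R}, right has 6 {Z, P, M, L, U, D}.
  Root H: left subtree has 0 nodes { }, right has 3 {K, T, R}.
    Root R: left subtree has 2 nodes {K, T}, right has 0 { }.
      Root T: left subtree has 1 node {K}, right has 0 { }.
  Root P: left subtree has 1 node {Z}, right has 4 {M, L, U, D}.
    Root U: left subtree has 2 nodes {M, L}, right has 1 {D}.
      Root M: left subtree has 0 nodes { }, right has 1 {L}.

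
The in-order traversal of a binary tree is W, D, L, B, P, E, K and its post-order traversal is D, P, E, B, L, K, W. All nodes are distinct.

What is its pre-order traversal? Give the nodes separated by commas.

W, K, L, D, B, E, P

The last element of post-order is the root; it splits in-order into left and right subtrees.
Root W: left subtree has 0 nodes { }, right has 6 {D, L, B, P, E, K}.
  Root K: left subtree has 5 nodes {D, L, B, P, E}, right has 0 { }.
    Root L: left subtree has 1 node {D}, right has 3 {B, P, E}.
      Root B: left subtree has 0 nodes { }, right has 2 {P, E}.
        Root E: left subtree has 1 node {P}, right has 0 { }.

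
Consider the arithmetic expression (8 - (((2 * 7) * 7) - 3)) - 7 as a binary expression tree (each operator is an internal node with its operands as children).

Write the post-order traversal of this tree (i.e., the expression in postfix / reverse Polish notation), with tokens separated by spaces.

Post-order on an expression tree gives postfix notation: for each operator, emit left operand, right operand, then the operator.

8 2 7 * 7 * 3 - - 7 -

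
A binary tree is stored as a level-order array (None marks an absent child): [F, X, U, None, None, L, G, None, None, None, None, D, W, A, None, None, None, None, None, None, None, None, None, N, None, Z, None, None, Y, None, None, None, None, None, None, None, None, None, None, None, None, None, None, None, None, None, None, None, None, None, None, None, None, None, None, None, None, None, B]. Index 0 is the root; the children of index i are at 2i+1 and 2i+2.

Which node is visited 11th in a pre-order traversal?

Y

Pre-order visits the node, then its left subtree, then its right subtree.
Visit F.
At F: go left to X.
  X is a leaf — visit X.
At F: go right to U.
  Visit U.
  At U: go left to L.
    Visit L.
    At L: go left to D.
      Visit D.
      At D: go left to N.
        N is a leaf — visit N.
      At D: no right child.
    At L: go right to W.
      Visit W.
      At W: go left to Z.
        Z is a leaf — visit Z.
      At W: no right child.
  At U: go right to G.
    Visit G.
    At G: go left to A.
      Visit A.
      At A: no left child.
      At A: go right to Y.
        Visit Y.
        At Y: no left child.
        At Y: go right to B.
          B is a leaf — visit B.
    At G: no right child.
Full pre-order sequence: F, X, U, L, D, N, W, Z, G, A, Y, B.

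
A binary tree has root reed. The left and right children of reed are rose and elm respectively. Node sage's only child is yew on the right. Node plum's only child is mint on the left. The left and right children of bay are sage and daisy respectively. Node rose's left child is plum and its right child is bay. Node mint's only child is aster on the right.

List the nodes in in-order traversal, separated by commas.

mint, aster, plum, rose, sage, yew, bay, daisy, reed, elm

In-order visits the left subtree, then the node, then the right subtree.
At reed: go left to rose.
  At rose: go left to plum.
    At plum: go left to mint.
      At mint: no left child.
      Visit mint.
      At mint: go right to aster.
        aster is a leaf — visit aster.
    Visit plum.
    At plum: no right child.
  Visit rose.
  At rose: go right to bay.
    At bay: go left to sage.
      At sage: no left child.
      Visit sage.
      At sage: go right to yew.
        yew is a leaf — visit yew.
    Visit bay.
    At bay: go right to daisy.
      daisy is a leaf — visit daisy.
Visit reed.
At reed: go right to elm.
  elm is a leaf — visit elm.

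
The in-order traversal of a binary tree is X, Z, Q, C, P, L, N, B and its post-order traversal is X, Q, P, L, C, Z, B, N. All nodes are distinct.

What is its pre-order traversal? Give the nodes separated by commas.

N, Z, X, C, Q, L, P, B

The last element of post-order is the root; it splits in-order into left and right subtrees.
Root N: left subtree has 6 nodes {X, Z, Q, C, P, L}, right has 1 {B}.
  Root Z: left subtree has 1 node {X}, right has 4 {Q, C, P, L}.
    Root C: left subtree has 1 node {Q}, right has 2 {P, L}.
      Root L: left subtree has 1 node {P}, right has 0 { }.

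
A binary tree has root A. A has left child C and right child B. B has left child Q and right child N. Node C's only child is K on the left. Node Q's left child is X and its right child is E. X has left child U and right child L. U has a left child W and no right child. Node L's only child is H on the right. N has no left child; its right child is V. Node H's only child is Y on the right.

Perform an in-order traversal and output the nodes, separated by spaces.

In-order visits the left subtree, then the node, then the right subtree.
At A: go left to C.
  At C: go left to K.
    K is a leaf — visit K.
  Visit C.
  At C: no right child.
Visit A.
At A: go right to B.
  At B: go left to Q.
    At Q: go left to X.
      At X: go left to U.
        At U: go left to W.
          W is a leaf — visit W.
        Visit U.
        At U: no right child.
      Visit X.
      At X: go right to L.
        At L: no left child.
        Visit L.
        At L: go right to H.
          At H: no left child.
          Visit H.
          At H: go right to Y.
            Y is a leaf — visit Y.
    Visit Q.
    At Q: go right to E.
      E is a leaf — visit E.
  Visit B.
  At B: go right to N.
    At N: no left child.
    Visit N.
    At N: go right to V.
      V is a leaf — visit V.

K C A W U X L H Y Q E B N V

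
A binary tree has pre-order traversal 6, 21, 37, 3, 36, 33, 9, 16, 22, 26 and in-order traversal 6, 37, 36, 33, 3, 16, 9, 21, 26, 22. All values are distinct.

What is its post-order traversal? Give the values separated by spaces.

The first element of pre-order is the root; it splits in-order into left and right subtrees.
Root 6: left subtree has 0 nodes { }, right has 9 {37, 36, 33, 3, 16, 9, 21, 26, 22}.
  Root 21: left subtree has 6 nodes {37, 36, 33, 3, 16, 9}, right has 2 {26, 22}.
    Root 37: left subtree has 0 nodes { }, right has 5 {36, 33, 3, 16, 9}.
      Root 3: left subtree has 2 nodes {36, 33}, right has 2 {16, 9}.
        Root 36: left subtree has 0 nodes { }, right has 1 {33}.
        Root 9: left subtree has 1 node {16}, right has 0 { }.
    Root 22: left subtree has 1 node {26}, right has 0 { }.

33 36 16 9 3 37 26 22 21 6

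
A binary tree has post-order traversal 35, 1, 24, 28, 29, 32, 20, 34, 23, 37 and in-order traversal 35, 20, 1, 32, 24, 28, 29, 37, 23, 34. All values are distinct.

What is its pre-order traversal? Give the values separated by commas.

The last element of post-order is the root; it splits in-order into left and right subtrees.
Root 37: left subtree has 7 nodes {35, 20, 1, 32, 24, 28, 29}, right has 2 {23, 34}.
  Root 20: left subtree has 1 node {35}, right has 5 {1, 32, 24, 28, 29}.
    Root 32: left subtree has 1 node {1}, right has 3 {24, 28, 29}.
      Root 29: left subtree has 2 nodes {24, 28}, right has 0 { }.
        Root 28: left subtree has 1 node {24}, right has 0 { }.
  Root 23: left subtree has 0 nodes { }, right has 1 {34}.

37, 20, 35, 32, 1, 29, 28, 24, 23, 34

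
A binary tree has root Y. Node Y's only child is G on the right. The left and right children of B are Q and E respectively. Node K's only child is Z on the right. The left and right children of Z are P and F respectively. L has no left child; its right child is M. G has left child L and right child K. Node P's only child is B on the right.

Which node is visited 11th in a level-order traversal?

Level-order visits nodes level by level from the root, left to right within each level.
Level 0: Y
Level 1: G
Level 2: L, K
Level 3: M, Z
Level 4: P, F
Level 5: B
Level 6: Q, E
Full level-order sequence: Y, G, L, K, M, Z, P, F, B, Q, E.

E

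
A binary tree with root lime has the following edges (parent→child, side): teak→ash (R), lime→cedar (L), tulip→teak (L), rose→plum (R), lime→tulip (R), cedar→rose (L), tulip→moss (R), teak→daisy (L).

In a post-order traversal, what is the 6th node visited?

teak

Post-order visits the left subtree, then the right subtree, then the node.
At lime: go left to cedar.
  At cedar: go left to rose.
    At rose: no left child.
    At rose: go right to plum.
      plum is a leaf — visit plum.
    Visit rose.
  At cedar: no right child.
  Visit cedar.
At lime: go right to tulip.
  At tulip: go left to teak.
    At teak: go left to daisy.
      daisy is a leaf — visit daisy.
    At teak: go right to ash.
      ash is a leaf — visit ash.
    Visit teak.
  At tulip: go right to moss.
    moss is a leaf — visit moss.
  Visit tulip.
Visit lime.
Full post-order sequence: plum, rose, cedar, daisy, ash, teak, moss, tulip, lime.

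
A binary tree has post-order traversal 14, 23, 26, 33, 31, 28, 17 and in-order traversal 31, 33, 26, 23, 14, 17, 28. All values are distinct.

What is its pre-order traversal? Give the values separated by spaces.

17 31 33 26 23 14 28

The last element of post-order is the root; it splits in-order into left and right subtrees.
Root 17: left subtree has 5 nodes {31, 33, 26, 23, 14}, right has 1 {28}.
  Root 31: left subtree has 0 nodes { }, right has 4 {33, 26, 23, 14}.
    Root 33: left subtree has 0 nodes { }, right has 3 {26, 23, 14}.
      Root 26: left subtree has 0 nodes { }, right has 2 {23, 14}.
        Root 23: left subtree has 0 nodes { }, right has 1 {14}.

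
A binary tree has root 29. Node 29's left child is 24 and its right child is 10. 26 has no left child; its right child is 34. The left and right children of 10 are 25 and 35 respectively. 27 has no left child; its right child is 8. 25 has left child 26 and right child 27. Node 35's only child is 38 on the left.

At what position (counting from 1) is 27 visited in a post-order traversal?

5

Post-order visits the left subtree, then the right subtree, then the node.
At 29: go left to 24.
  24 is a leaf — visit 24.
At 29: go right to 10.
  At 10: go left to 25.
    At 25: go left to 26.
      At 26: no left child.
      At 26: go right to 34.
        34 is a leaf — visit 34.
      Visit 26.
    At 25: go right to 27.
      At 27: no left child.
      At 27: go right to 8.
        8 is a leaf — visit 8.
      Visit 27.
    Visit 25.
  At 10: go right to 35.
    At 35: go left to 38.
      38 is a leaf — visit 38.
    At 35: no right child.
    Visit 35.
  Visit 10.
Visit 29.
Full post-order sequence: 24, 34, 26, 8, 27, 25, 38, 35, 10, 29.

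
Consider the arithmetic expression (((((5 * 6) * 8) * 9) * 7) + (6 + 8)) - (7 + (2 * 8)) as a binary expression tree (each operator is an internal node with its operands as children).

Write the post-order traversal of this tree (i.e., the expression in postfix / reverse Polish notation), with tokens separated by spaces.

5 6 * 8 * 9 * 7 * 6 8 + + 7 2 8 * + -

Post-order on an expression tree gives postfix notation: for each operator, emit left operand, right operand, then the operator.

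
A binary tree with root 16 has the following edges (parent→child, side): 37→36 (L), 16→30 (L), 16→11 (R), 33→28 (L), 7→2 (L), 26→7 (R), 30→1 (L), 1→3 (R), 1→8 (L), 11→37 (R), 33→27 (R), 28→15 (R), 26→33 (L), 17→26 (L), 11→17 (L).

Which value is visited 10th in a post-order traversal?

Post-order visits the left subtree, then the right subtree, then the node.
At 16: go left to 30.
  At 30: go left to 1.
    At 1: go left to 8.
      8 is a leaf — visit 8.
    At 1: go right to 3.
      3 is a leaf — visit 3.
    Visit 1.
  At 30: no right child.
  Visit 30.
At 16: go right to 11.
  At 11: go left to 17.
    At 17: go left to 26.
      At 26: go left to 33.
        At 33: go left to 28.
          At 28: no left child.
          At 28: go right to 15.
            15 is a leaf — visit 15.
          Visit 28.
        At 33: go right to 27.
          27 is a leaf — visit 27.
        Visit 33.
      At 26: go right to 7.
        At 7: go left to 2.
          2 is a leaf — visit 2.
        At 7: no right child.
        Visit 7.
      Visit 26.
    At 17: no right child.
    Visit 17.
  At 11: go right to 37.
    At 37: go left to 36.
      36 is a leaf — visit 36.
    At 37: no right child.
    Visit 37.
  Visit 11.
Visit 16.
Full post-order sequence: 8, 3, 1, 30, 15, 28, 27, 33, 2, 7, 26, 17, 36, 37, 11, 16.

7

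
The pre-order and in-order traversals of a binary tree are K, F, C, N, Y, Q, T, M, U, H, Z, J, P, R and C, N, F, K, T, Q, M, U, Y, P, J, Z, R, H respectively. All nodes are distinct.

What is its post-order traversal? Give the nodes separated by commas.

N, C, F, T, U, M, Q, P, J, R, Z, H, Y, K

The first element of pre-order is the root; it splits in-order into left and right subtrees.
Root K: left subtree has 3 nodes {C, N, F}, right has 10 {T, Q, M, U, Y, P, J, Z, R, H}.
  Root F: left subtree has 2 nodes {C, N}, right has 0 { }.
    Root C: left subtree has 0 nodes { }, right has 1 {N}.
  Root Y: left subtree has 4 nodes {T, Q, M, U}, right has 5 {P, J, Z, R, H}.
    Root Q: left subtree has 1 node {T}, right has 2 {M, U}.
      Root M: left subtree has 0 nodes { }, right has 1 {U}.
    Root H: left subtree has 4 nodes {P, J, Z, R}, right has 0 { }.
      Root Z: left subtree has 2 nodes {P, J}, right has 1 {R}.
        Root J: left subtree has 1 node {P}, right has 0 { }.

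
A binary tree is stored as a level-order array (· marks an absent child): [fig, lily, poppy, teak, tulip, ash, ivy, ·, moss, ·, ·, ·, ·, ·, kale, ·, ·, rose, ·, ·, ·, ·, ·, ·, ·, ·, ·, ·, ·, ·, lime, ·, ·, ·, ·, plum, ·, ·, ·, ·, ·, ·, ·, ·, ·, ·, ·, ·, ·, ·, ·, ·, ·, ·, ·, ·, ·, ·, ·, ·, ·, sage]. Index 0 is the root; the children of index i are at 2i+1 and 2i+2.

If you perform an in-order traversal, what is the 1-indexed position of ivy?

In-order visits the left subtree, then the node, then the right subtree.
At fig: go left to lily.
  At lily: go left to teak.
    At teak: no left child.
    Visit teak.
    At teak: go right to moss.
      At moss: go left to rose.
        At rose: go left to plum.
          plum is a leaf — visit plum.
        Visit rose.
        At rose: no right child.
      Visit moss.
      At moss: no right child.
  Visit lily.
  At lily: go right to tulip.
    tulip is a leaf — visit tulip.
Visit fig.
At fig: go right to poppy.
  At poppy: go left to ash.
    ash is a leaf — visit ash.
  Visit poppy.
  At poppy: go right to ivy.
    At ivy: no left child.
    Visit ivy.
    At ivy: go right to kale.
      At kale: no left child.
      Visit kale.
      At kale: go right to lime.
        At lime: go left to sage.
          sage is a leaf — visit sage.
        Visit lime.
        At lime: no right child.
Full in-order sequence: teak, plum, rose, moss, lily, tulip, fig, ash, poppy, ivy, kale, sage, lime.

10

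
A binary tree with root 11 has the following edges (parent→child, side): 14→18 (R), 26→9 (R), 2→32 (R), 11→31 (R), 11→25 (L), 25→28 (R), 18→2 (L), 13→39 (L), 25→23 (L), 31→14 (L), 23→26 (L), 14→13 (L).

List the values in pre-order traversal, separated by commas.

Pre-order visits the node, then its left subtree, then its right subtree.
Visit 11.
At 11: go left to 25.
  Visit 25.
  At 25: go left to 23.
    Visit 23.
    At 23: go left to 26.
      Visit 26.
      At 26: no left child.
      At 26: go right to 9.
        9 is a leaf — visit 9.
    At 23: no right child.
  At 25: go right to 28.
    28 is a leaf — visit 28.
At 11: go right to 31.
  Visit 31.
  At 31: go left to 14.
    Visit 14.
    At 14: go left to 13.
      Visit 13.
      At 13: go left to 39.
        39 is a leaf — visit 39.
      At 13: no right child.
    At 14: go right to 18.
      Visit 18.
      At 18: go left to 2.
        Visit 2.
        At 2: no left child.
        At 2: go right to 32.
          32 is a leaf — visit 32.
      At 18: no right child.
  At 31: no right child.

11, 25, 23, 26, 9, 28, 31, 14, 13, 39, 18, 2, 32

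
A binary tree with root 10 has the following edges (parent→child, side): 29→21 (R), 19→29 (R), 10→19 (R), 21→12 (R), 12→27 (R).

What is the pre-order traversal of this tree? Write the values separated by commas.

10, 19, 29, 21, 12, 27

Pre-order visits the node, then its left subtree, then its right subtree.
Visit 10.
At 10: no left child.
At 10: go right to 19.
  Visit 19.
  At 19: no left child.
  At 19: go right to 29.
    Visit 29.
    At 29: no left child.
    At 29: go right to 21.
      Visit 21.
      At 21: no left child.
      At 21: go right to 12.
        Visit 12.
        At 12: no left child.
        At 12: go right to 27.
          27 is a leaf — visit 27.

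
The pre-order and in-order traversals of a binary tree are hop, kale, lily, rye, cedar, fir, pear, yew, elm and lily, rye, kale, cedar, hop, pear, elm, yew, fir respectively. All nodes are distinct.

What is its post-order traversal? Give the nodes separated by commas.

The first element of pre-order is the root; it splits in-order into left and right subtrees.
Root hop: left subtree has 4 nodes {lily, rye, kale, cedar}, right has 4 {pear, elm, yew, fir}.
  Root kale: left subtree has 2 nodes {lily, rye}, right has 1 {cedar}.
    Root lily: left subtree has 0 nodes { }, right has 1 {rye}.
  Root fir: left subtree has 3 nodes {pear, elm, yew}, right has 0 { }.
    Root pear: left subtree has 0 nodes { }, right has 2 {elm, yew}.
      Root yew: left subtree has 1 node {elm}, right has 0 { }.

rye, lily, cedar, kale, elm, yew, pear, fir, hop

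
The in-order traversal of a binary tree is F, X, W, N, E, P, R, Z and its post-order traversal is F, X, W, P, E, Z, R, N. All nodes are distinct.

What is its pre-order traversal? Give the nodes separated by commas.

The last element of post-order is the root; it splits in-order into left and right subtrees.
Root N: left subtree has 3 nodes {F, X, W}, right has 4 {E, P, R, Z}.
  Root W: left subtree has 2 nodes {F, X}, right has 0 { }.
    Root X: left subtree has 1 node {F}, right has 0 { }.
  Root R: left subtree has 2 nodes {E, P}, right has 1 {Z}.
    Root E: left subtree has 0 nodes { }, right has 1 {P}.

N, W, X, F, R, E, P, Z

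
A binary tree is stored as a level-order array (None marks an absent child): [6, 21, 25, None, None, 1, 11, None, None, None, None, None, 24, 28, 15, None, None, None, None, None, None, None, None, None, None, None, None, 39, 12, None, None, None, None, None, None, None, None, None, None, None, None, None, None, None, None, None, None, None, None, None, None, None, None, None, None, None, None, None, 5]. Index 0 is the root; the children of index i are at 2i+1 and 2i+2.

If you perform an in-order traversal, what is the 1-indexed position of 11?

10

In-order visits the left subtree, then the node, then the right subtree.
At 6: go left to 21.
  21 is a leaf — visit 21.
Visit 6.
At 6: go right to 25.
  At 25: go left to 1.
    At 1: no left child.
    Visit 1.
    At 1: go right to 24.
      24 is a leaf — visit 24.
  Visit 25.
  At 25: go right to 11.
    At 11: go left to 28.
      At 28: go left to 39.
        39 is a leaf — visit 39.
      Visit 28.
      At 28: go right to 12.
        At 12: no left child.
        Visit 12.
        At 12: go right to 5.
          5 is a leaf — visit 5.
    Visit 11.
    At 11: go right to 15.
      15 is a leaf — visit 15.
Full in-order sequence: 21, 6, 1, 24, 25, 39, 28, 12, 5, 11, 15.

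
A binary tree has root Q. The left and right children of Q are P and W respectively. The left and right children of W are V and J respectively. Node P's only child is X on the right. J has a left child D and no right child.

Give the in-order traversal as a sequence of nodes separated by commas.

P, X, Q, V, W, D, J

In-order visits the left subtree, then the node, then the right subtree.
At Q: go left to P.
  At P: no left child.
  Visit P.
  At P: go right to X.
    X is a leaf — visit X.
Visit Q.
At Q: go right to W.
  At W: go left to V.
    V is a leaf — visit V.
  Visit W.
  At W: go right to J.
    At J: go left to D.
      D is a leaf — visit D.
    Visit J.
    At J: no right child.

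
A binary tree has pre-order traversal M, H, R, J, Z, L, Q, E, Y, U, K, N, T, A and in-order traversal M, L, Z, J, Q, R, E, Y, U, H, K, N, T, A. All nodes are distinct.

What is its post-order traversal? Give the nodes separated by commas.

L, Z, Q, J, U, Y, E, R, A, T, N, K, H, M

The first element of pre-order is the root; it splits in-order into left and right subtrees.
Root M: left subtree has 0 nodes { }, right has 13 {L, Z, J, Q, R, E, Y, U, H, K, N, T, A}.
  Root H: left subtree has 8 nodes {L, Z, J, Q, R, E, Y, U}, right has 4 {K, N, T, A}.
    Root R: left subtree has 4 nodes {L, Z, J, Q}, right has 3 {E, Y, U}.
      Root J: left subtree has 2 nodes {L, Z}, right has 1 {Q}.
        Root Z: left subtree has 1 node {L}, right has 0 { }.
      Root E: left subtree has 0 nodes { }, right has 2 {Y, U}.
        Root Y: left subtree has 0 nodes { }, right has 1 {U}.
    Root K: left subtree has 0 nodes { }, right has 3 {N, T, A}.
      Root N: left subtree has 0 nodes { }, right has 2 {T, A}.
        Root T: left subtree has 0 nodes { }, right has 1 {A}.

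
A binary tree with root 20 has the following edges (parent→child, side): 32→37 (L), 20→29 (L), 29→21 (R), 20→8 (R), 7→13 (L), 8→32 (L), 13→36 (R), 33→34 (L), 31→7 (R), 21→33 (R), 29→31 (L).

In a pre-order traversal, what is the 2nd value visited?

Pre-order visits the node, then its left subtree, then its right subtree.
Visit 20.
At 20: go left to 29.
  Visit 29.
  At 29: go left to 31.
    Visit 31.
    At 31: no left child.
    At 31: go right to 7.
      Visit 7.
      At 7: go left to 13.
        Visit 13.
        At 13: no left child.
        At 13: go right to 36.
          36 is a leaf — visit 36.
      At 7: no right child.
  At 29: go right to 21.
    Visit 21.
    At 21: no left child.
    At 21: go right to 33.
      Visit 33.
      At 33: go left to 34.
        34 is a leaf — visit 34.
      At 33: no right child.
At 20: go right to 8.
  Visit 8.
  At 8: go left to 32.
    Visit 32.
    At 32: go left to 37.
      37 is a leaf — visit 37.
    At 32: no right child.
  At 8: no right child.
Full pre-order sequence: 20, 29, 31, 7, 13, 36, 21, 33, 34, 8, 32, 37.

29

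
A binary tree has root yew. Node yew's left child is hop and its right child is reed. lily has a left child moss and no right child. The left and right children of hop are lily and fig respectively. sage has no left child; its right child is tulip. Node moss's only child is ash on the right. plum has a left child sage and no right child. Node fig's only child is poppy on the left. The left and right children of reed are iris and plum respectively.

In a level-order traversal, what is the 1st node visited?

Level-order visits nodes level by level from the root, left to right within each level.
Level 0: yew
Level 1: hop, reed
Level 2: lily, fig, iris, plum
Level 3: moss, poppy, sage
Level 4: ash, tulip
Full level-order sequence: yew, hop, reed, lily, fig, iris, plum, moss, poppy, sage, ash, tulip.

yew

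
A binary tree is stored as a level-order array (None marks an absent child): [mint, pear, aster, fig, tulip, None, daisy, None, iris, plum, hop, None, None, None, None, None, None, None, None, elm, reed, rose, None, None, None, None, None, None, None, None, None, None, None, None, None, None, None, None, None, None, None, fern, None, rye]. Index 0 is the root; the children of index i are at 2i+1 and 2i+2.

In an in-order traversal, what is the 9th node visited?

In-order visits the left subtree, then the node, then the right subtree.
At mint: go left to pear.
  At pear: go left to fig.
    At fig: no left child.
    Visit fig.
    At fig: go right to iris.
      iris is a leaf — visit iris.
  Visit pear.
  At pear: go right to tulip.
    At tulip: go left to plum.
      At plum: go left to elm.
        elm is a leaf — visit elm.
      Visit plum.
      At plum: go right to reed.
        At reed: go left to fern.
          fern is a leaf — visit fern.
        Visit reed.
        At reed: no right child.
    Visit tulip.
    At tulip: go right to hop.
      At hop: go left to rose.
        At rose: go left to rye.
          rye is a leaf — visit rye.
        Visit rose.
        At rose: no right child.
      Visit hop.
      At hop: no right child.
Visit mint.
At mint: go right to aster.
  At aster: no left child.
  Visit aster.
  At aster: go right to daisy.
    daisy is a leaf — visit daisy.
Full in-order sequence: fig, iris, pear, elm, plum, fern, reed, tulip, rye, rose, hop, mint, aster, daisy.

rye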